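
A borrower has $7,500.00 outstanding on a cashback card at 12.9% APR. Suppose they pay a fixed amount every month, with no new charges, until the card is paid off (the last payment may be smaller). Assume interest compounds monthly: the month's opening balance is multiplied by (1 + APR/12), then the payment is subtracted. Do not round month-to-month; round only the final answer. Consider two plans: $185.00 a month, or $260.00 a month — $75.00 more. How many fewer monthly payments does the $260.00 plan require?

19 fewer payments

Monthly rate r = 12.9%/12 = 1.075% = 0.01075.
At $185.00/mo: n = ⌈−ln(1 − rB₀/P)/ln(1+r)⌉ = 54 payments (last $98.11); total interest = total paid − $7,500.00 = $2,403.11.
At $260.00/mo: 35 payments (last $186.39); total interest $1,526.39.
Payments saved = 54 − 35 = 19.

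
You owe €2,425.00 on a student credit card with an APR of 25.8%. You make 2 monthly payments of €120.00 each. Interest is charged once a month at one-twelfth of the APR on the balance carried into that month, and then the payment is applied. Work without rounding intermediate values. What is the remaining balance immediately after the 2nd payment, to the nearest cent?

€2,287.82

Monthly rate r = 25.8%/12 = 2.15% = 0.0215.
Each month: B ← B·(1+r) − €120.00.
Month 1: interest €52.14; balance after payment €2,357.14.
Month 2: interest €50.68; balance after payment €2,287.82.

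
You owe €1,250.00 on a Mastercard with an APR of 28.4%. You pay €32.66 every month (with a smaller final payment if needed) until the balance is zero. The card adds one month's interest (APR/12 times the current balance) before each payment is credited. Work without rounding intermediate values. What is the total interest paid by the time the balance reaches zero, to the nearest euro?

Monthly rate r = 28.4%/12 = 2.36667% = 0.0236667.
Payoff takes n = ⌈−ln(1 − rB₀/P)/ln(1+r)⌉ = ⌈100.992⌉ = 101 payments; the last is €32.41.
Total paid = 100·€32.66 + €32.41 = €3,298.41.
Total interest = total paid − principal = €3,298.41 − €1,250.00 = €2,048.41.

€2,048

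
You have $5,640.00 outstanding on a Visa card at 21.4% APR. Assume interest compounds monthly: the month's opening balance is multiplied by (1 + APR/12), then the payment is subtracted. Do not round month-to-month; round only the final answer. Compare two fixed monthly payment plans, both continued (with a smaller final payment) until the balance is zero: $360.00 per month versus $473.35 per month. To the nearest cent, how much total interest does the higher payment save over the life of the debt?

$276.12

Monthly rate r = 21.4%/12 = 1.78333% = 0.0178333.
At $360.00/mo: n = ⌈−ln(1 − rB₀/P)/ln(1+r)⌉ = 19 payments (last $193.95); total interest = total paid − $5,640.00 = $1,033.95.
At $473.35/mo: 14 payments (last $244.28); total interest $757.83.
Interest saved = $1,033.95 − $757.83 = $276.12.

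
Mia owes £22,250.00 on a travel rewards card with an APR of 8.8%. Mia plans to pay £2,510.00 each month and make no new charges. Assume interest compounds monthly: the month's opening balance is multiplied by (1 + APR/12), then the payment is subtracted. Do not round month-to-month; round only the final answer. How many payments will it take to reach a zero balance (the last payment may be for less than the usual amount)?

10 payments

Monthly rate r = 8.8%/12 = 0.733333% = 0.00733333.
Recurrence: B ← B·(1+r) − £2,510.00.
Month 1: interest £163.17; balance after payment £19,903.17.
Month 2: interest £145.96; balance after payment £17,539.12.
Closed form: n = −ln(1 − rB₀/P)/ln(1+r) = −ln(0.93499)/ln(1.00733) ≈ 9.199, so the balance reaches zero during payment 10.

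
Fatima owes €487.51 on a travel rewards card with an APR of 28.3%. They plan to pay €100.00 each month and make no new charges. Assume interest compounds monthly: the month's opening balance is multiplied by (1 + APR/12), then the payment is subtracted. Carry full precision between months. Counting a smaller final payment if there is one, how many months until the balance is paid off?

Monthly rate r = 28.3%/12 = 2.35833% = 0.0235833.
Recurrence: B ← B·(1+r) − €100.00.
Month 1: interest €11.50; balance after payment €399.01.
Month 2: interest €9.41; balance after payment €308.42.
Month 3: interest €7.27; balance after payment €215.69.
Month 4: interest €5.09; balance after payment €120.78.
Month 5: interest €2.85; balance after payment €23.63.
Month 6: interest €0.56; balance after payment €0.00.

6 payments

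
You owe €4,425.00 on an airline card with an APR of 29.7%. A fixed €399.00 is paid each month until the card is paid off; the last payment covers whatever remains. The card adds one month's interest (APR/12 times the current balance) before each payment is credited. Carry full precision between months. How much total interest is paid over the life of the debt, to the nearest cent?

€812.11

Monthly rate r = 29.7%/12 = 2.475% = 0.02475.
Payoff takes n = ⌈−ln(1 − rB₀/P)/ln(1+r)⌉ = ⌈13.124⌉ = 14 payments; the last is €50.11.
Total paid = 13·€399.00 + €50.11 = €5,237.11.
Total interest = total paid − principal = €5,237.11 − €4,425.00 = €812.11.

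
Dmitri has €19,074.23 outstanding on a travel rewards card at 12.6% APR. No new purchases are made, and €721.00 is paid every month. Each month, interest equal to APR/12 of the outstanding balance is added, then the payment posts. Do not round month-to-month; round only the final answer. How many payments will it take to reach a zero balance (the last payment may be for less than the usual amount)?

Monthly rate r = 12.6%/12 = 1.05% = 0.0105.
Recurrence: B ← B·(1+r) − €721.00.
Month 1: interest €200.28; balance after payment €18,553.51.
Month 2: interest €194.81; balance after payment €18,027.32.
Closed form: n = −ln(1 − rB₀/P)/ln(1+r) = −ln(0.72222)/ln(1.0105) ≈ 31.155, so the balance reaches zero during payment 32.

32 months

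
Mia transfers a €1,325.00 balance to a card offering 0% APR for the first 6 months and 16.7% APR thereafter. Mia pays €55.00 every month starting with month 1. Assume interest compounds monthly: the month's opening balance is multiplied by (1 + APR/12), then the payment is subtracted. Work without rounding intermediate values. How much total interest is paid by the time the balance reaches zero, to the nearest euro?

Promo months 1–6 at r₀ = 0%/12 = 0; months 7+ at r₁ = 16.7%/12 = 0.0139167.
After month 6 (no interest yet): B = €1,325.00 − 6·€55.00 = €995.00.
Then at r₁ with €55.00/mo: n₂ = −ln(1 − r₁·B/P)/ln(1+r₁) ≈ 20.99 → 21 more payments.
Total paid = 26·€55.00 + €54.22 = €1,484.22; interest = €1,484.22 − €1,325.00 = €159.22.

€159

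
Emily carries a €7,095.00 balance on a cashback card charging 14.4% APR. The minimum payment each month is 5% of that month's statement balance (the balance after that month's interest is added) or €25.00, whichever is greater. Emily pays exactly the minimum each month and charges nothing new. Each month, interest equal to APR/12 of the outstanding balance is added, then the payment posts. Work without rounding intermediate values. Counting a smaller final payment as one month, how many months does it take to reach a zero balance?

Monthly rate r = 14.4%/12 = 1.2% = 0.012.
While 5% of the post-interest balance exceeds €25.00, each month B ← (B·(1+r))·(1 − 0.05), i.e. B shrinks by the factor (1+r)·0.95 = 0.9614.
This holds for months 1–68. Entering month 69 the balance is €488.01; 5% of the post-interest balance is now below €25.00, so the flat €25.00 minimum applies from here.
From month 69 a fixed €25.00 at rate r clears €488.01 in 23 more payments. Total: 68 + 23 = 91 months.

91 months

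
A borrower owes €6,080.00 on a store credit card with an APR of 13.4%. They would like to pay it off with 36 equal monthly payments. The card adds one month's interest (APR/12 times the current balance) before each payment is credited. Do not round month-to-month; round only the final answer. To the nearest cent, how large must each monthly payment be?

Monthly rate r = 13.4%/12 = 1.11667% = 0.0111667.
Level-payment amortization: P = B₀·r / (1 − (1+r)^(−n)) = 6080.00·0.0111667 / (1 − 1.01117^(−36)).
Denominator 1 − (1+r)^(−36) = 0.329527151.
P = 67.8933 / 0.329527151 ≈ 206.03.

€206.03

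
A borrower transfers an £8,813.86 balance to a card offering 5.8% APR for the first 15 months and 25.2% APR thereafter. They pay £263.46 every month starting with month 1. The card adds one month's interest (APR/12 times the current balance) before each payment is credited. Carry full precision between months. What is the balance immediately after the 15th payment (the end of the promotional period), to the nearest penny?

Promo months 1–15 at r₀ = 5.8%/12 = 0.00483333; months 16+ at r₁ = 25.2%/12 = 0.021.
After month 15: iterate B ← B·(1+r₀) − £263.46 for 15 months → £5,386.50.

£5,386.50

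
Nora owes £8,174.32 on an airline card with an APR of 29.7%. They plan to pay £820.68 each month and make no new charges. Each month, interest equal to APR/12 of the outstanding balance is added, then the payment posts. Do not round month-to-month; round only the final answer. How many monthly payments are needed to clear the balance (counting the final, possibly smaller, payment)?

Monthly rate r = 29.7%/12 = 2.475% = 0.02475.
Recurrence: B ← B·(1+r) − £820.68.
Month 1: interest £202.31; balance after payment £7,555.95.
Month 2: interest £187.01; balance after payment £6,922.28.
Closed form: n = −ln(1 − rB₀/P)/ln(1+r) = −ln(0.75348)/ln(1.02475) ≈ 11.577, so the balance reaches zero during payment 12.

12 months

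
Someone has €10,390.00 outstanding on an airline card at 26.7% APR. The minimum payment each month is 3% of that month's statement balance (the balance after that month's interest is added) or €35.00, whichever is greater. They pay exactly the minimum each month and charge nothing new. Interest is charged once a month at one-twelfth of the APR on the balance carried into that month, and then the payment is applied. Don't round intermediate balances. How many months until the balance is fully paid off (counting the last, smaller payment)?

321 months

Monthly rate r = 26.7%/12 = 2.225% = 0.02225.
While 3% of the post-interest balance exceeds €35.00, each month B ← (B·(1+r))·(1 − 0.03), i.e. B shrinks by the factor (1+r)·0.97 = 0.99158.
This holds for months 1–262. Entering month 263 the balance is €1,134.42; 3% of the post-interest balance is now below €35.00, so the flat €35.00 minimum applies from here.
From month 263 a fixed €35.00 at rate r clears €1,134.42 in 59 more payments. Total: 262 + 59 = 321 months.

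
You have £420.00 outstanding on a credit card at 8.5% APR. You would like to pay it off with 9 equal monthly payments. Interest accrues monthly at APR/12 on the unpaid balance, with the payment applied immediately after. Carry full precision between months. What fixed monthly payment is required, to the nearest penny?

£48.33

Monthly rate r = 8.5%/12 = 0.708333% = 0.00708333.
Level-payment amortization: P = B₀·r / (1 − (1+r)^(−n)) = 420.00·0.00708333 / (1 − 1.00708^(−9)).
Denominator 1 − (1+r)^(−9) = 0.0615496044.
P = 2.975 / 0.0615496044 ≈ 48.33.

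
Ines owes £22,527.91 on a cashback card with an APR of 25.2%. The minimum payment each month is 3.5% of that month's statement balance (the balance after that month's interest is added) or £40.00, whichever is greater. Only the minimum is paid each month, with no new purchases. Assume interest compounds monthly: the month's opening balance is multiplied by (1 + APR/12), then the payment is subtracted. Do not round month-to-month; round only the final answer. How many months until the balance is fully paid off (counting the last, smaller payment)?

Monthly rate r = 25.2%/12 = 2.1% = 0.021.
While 3.5% of the post-interest balance exceeds £40.00, each month B ← (B·(1+r))·(1 − 0.035), i.e. B shrinks by the factor (1+r)·0.965 = 0.98526.
This holds for months 1–203. Entering month 204 the balance is £1,106.60; 3.5% of the post-interest balance is now below £40.00, so the flat £40.00 minimum applies from here.
From month 204 a fixed £40.00 at rate r clears £1,106.60 in 42 more payments. Total: 203 + 42 = 245 months.

245 months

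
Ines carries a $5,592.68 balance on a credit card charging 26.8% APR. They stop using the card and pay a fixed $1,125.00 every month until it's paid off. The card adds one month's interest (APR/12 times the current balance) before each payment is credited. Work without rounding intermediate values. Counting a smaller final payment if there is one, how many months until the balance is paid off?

Monthly rate r = 26.8%/12 = 2.23333% = 0.0223333.
Recurrence: B ← B·(1+r) − $1,125.00.
Month 1: interest $124.90; balance after payment $4,592.58.
Month 2: interest $102.57; balance after payment $3,570.15.
Month 3: interest $79.73; balance after payment $2,524.88.
Month 4: interest $56.39; balance after payment $1,456.27.
Month 5: interest $32.52; balance after payment $363.80.
Month 6: interest $8.12; balance after payment $0.00.

6 months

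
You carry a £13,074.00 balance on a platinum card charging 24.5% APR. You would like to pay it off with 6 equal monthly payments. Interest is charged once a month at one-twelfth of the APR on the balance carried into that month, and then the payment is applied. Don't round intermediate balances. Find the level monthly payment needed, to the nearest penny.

Monthly rate r = 24.5%/12 = 2.04167% = 0.0204167.
Level-payment amortization: P = B₀·r / (1 − (1+r)^(−n)) = 13074.00·0.0204167 / (1 − 1.02042^(−6)).
Denominator 1 − (1+r)^(−6) = 0.11420191.
P = 266.928 / 0.11420191 ≈ 2337.33.

£2,337.33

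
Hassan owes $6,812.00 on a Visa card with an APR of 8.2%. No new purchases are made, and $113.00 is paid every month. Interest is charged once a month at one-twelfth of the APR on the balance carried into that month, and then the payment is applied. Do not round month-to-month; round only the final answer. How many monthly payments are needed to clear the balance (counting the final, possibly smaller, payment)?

Monthly rate r = 8.2%/12 = 0.683333% = 0.00683333.
Recurrence: B ← B·(1+r) − $113.00.
Month 1: interest $46.55; balance after payment $6,745.55.
Month 2: interest $46.09; balance after payment $6,678.64.
Closed form: n = −ln(1 − rB₀/P)/ln(1+r) = −ln(0.58806)/ln(1.00683) ≈ 77.960, so the balance reaches zero during payment 78.

78 months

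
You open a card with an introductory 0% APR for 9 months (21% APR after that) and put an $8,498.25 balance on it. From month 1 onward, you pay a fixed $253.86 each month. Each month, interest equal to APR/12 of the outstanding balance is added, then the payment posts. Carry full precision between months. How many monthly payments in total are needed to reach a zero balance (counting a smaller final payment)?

42 payments

Promo months 1–9 at r₀ = 0%/12 = 0; months 10+ at r₁ = 21%/12 = 0.0175.
After month 9 (no interest yet): B = $8,498.25 − 9·$253.86 = $6,213.51.
Then at r₁ with $253.86/mo: n₂ = −ln(1 − r₁·B/P)/ln(1+r₁) ≈ 32.23 → 33 more payments.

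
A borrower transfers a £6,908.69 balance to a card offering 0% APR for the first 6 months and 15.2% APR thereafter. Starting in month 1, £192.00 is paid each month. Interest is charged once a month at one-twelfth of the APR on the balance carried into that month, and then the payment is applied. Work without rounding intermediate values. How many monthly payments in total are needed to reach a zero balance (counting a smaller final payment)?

44 payments

Promo months 1–6 at r₀ = 0%/12 = 0; months 7+ at r₁ = 15.2%/12 = 0.0126667.
After month 6 (no interest yet): B = £6,908.69 − 6·£192.00 = £5,756.69.
Then at r₁ with £192.00/mo: n₂ = −ln(1 − r₁·B/P)/ln(1+r₁) ≈ 37.95 → 38 more payments.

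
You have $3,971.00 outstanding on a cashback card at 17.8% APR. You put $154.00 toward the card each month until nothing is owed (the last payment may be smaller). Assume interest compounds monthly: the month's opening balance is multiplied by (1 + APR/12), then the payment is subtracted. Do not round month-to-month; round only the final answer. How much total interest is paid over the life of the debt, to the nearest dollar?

Monthly rate r = 17.8%/12 = 1.48333% = 0.0148333.
Payoff takes n = ⌈−ln(1 − rB₀/P)/ln(1+r)⌉ = ⌈32.739⌉ = 33 payments; the last is $113.97.
Total paid = 32·$154.00 + $113.97 = $5,041.97.
Total interest = total paid − principal = $5,041.97 − $3,971.00 = $1,070.97.

$1,071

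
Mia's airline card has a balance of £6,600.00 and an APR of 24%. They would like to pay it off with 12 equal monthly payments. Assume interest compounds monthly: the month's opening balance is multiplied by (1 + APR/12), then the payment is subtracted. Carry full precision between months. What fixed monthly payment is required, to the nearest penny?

Monthly rate r = 24%/12 = 2% = 0.02.
Level-payment amortization: P = B₀·r / (1 − (1+r)^(−n)) = 6600.00·0.02 / (1 − 1.02^(−12)).
Denominator 1 − (1+r)^(−12) = 0.211506824.
P = 132 / 0.211506824 ≈ 624.09.

£624.09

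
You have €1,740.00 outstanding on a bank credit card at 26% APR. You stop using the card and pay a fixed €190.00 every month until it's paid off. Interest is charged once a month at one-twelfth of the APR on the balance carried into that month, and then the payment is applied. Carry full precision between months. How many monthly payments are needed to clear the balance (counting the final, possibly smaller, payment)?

11 months

Monthly rate r = 26%/12 = 2.16667% = 0.0216667.
Recurrence: B ← B·(1+r) − €190.00.
Month 1: interest €37.70; balance after payment €1,587.70.
Month 2: interest €34.40; balance after payment €1,432.10.
Closed form: n = −ln(1 − rB₀/P)/ln(1+r) = −ln(0.80158)/ln(1.02167) ≈ 10.318, so the balance reaches zero during payment 11.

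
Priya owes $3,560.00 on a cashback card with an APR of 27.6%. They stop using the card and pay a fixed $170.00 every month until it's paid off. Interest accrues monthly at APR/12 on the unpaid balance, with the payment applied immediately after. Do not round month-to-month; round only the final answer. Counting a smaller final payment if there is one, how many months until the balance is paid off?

Monthly rate r = 27.6%/12 = 2.3% = 0.023.
Recurrence: B ← B·(1+r) − $170.00.
Month 1: interest $81.88; balance after payment $3,471.88.
Month 2: interest $79.85; balance after payment $3,381.73.
Closed form: n = −ln(1 − rB₀/P)/ln(1+r) = −ln(0.51835)/ln(1.023) ≈ 28.897, so the balance reaches zero during payment 29.

29 months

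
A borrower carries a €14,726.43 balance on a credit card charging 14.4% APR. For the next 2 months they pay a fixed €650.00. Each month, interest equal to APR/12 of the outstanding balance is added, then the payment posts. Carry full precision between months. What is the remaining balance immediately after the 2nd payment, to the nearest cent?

€13,774.18

Monthly rate r = 14.4%/12 = 1.2% = 0.012.
Each month: B ← B·(1+r) − €650.00.
Month 1: interest €176.72; balance after payment €14,253.15.
Month 2: interest €171.04; balance after payment €13,774.18.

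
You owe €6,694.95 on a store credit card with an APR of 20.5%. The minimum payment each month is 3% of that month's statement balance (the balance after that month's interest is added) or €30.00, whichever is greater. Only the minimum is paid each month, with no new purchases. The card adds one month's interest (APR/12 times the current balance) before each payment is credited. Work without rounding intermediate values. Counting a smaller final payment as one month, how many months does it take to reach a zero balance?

191 months

Monthly rate r = 20.5%/12 = 1.70833% = 0.0170833.
While 3% of the post-interest balance exceeds €30.00, each month B ← (B·(1+r))·(1 − 0.03), i.e. B shrinks by the factor (1+r)·0.97 = 0.98657.
This holds for months 1–142. Entering month 143 the balance is €981.66; 3% of the post-interest balance is now below €30.00, so the flat €30.00 minimum applies from here.
From month 143 a fixed €30.00 at rate r clears €981.66 in 49 more payments. Total: 142 + 49 = 191 months.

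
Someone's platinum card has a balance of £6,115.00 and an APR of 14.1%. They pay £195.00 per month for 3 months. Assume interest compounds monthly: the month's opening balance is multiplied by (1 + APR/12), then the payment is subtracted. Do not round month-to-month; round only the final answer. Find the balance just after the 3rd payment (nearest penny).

£5,741.20

Monthly rate r = 14.1%/12 = 1.175% = 0.01175.
Each month: B ← B·(1+r) − £195.00.
Month 1: interest £71.85; balance after payment £5,991.85.
Month 2: interest £70.40; balance after payment £5,867.26.
Month 3: interest £68.94; balance after payment £5,741.20.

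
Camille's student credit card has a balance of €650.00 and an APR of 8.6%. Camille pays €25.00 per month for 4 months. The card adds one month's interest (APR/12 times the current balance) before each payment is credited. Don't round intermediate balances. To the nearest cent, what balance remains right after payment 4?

€567.75

Monthly rate r = 8.6%/12 = 0.716667% = 0.00716667.
Each month: B ← B·(1+r) − €25.00.
Month 1: interest €4.66; balance after payment €629.66.
Month 2: interest €4.51; balance after payment €609.17.
Month 3: interest €4.37; balance after payment €588.54.
Month 4: interest €4.22; balance after payment €567.75.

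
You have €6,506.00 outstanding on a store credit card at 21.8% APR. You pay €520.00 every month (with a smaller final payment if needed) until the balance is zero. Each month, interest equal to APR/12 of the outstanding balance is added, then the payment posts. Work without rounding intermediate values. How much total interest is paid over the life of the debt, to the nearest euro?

€943

Monthly rate r = 21.8%/12 = 1.81667% = 0.0181667.
Payoff takes n = ⌈−ln(1 − rB₀/P)/ln(1+r)⌉ = ⌈14.322⌉ = 15 payments; the last is €168.68.
Total paid = 14·€520.00 + €168.68 = €7,448.68.
Total interest = total paid − principal = €7,448.68 − €6,506.00 = €942.68.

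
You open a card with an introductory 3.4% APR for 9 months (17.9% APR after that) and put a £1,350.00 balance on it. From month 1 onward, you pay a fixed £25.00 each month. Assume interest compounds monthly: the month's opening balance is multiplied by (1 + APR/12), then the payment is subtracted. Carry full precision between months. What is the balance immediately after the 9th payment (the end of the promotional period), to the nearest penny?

£1,157.25

Promo months 1–9 at r₀ = 3.4%/12 = 0.00283333; months 10+ at r₁ = 17.9%/12 = 0.0149167.
After month 9: iterate B ← B·(1+r₀) − £25.00 for 9 months → £1,157.25.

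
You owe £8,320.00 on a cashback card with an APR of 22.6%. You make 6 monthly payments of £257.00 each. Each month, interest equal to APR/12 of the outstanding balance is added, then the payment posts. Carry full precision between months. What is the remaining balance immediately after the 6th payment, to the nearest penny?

£7,689.10

Monthly rate r = 22.6%/12 = 1.88333% = 0.0188333.
Each month: B ← B·(1+r) − £257.00.
Month 1: interest £156.69; balance after payment £8,219.69.
Month 2: interest £154.80; balance after payment £8,117.50.
Month 3: interest £152.88; balance after payment £8,013.38.
Month 4: interest £150.92; balance after payment £7,907.30.
Month 5: interest £148.92; balance after payment £7,799.22.
Month 6: interest £146.89; balance after payment £7,689.10.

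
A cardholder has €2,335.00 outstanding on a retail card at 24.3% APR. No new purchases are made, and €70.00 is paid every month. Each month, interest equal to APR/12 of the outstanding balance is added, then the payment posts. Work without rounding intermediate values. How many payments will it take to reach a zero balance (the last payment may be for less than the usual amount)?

57 payments

Monthly rate r = 24.3%/12 = 2.025% = 0.02025.
Recurrence: B ← B·(1+r) − €70.00.
Month 1: interest €47.28; balance after payment €2,312.28.
Month 2: interest €46.82; balance after payment €2,289.11.
Closed form: n = −ln(1 − rB₀/P)/ln(1+r) = −ln(0.32452)/ln(1.02025) ≈ 56.137, so the balance reaches zero during payment 57.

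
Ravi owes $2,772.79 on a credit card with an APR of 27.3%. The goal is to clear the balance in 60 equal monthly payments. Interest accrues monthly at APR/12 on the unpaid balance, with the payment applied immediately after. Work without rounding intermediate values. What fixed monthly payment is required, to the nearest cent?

$85.17

Monthly rate r = 27.3%/12 = 2.275% = 0.02275.
Level-payment amortization: P = B₀·r / (1 − (1+r)^(−n)) = 2772.79·0.02275 / (1 − 1.02275^(−60)).
Denominator 1 − (1+r)^(−60) = 0.740683167.
P = 63.081 / 0.740683167 ≈ 85.17.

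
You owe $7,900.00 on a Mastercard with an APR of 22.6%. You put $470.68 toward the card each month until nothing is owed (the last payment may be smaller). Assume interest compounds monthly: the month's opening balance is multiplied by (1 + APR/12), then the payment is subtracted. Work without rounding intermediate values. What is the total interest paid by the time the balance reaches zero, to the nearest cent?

Monthly rate r = 22.6%/12 = 1.88333% = 0.0188333.
Payoff takes n = ⌈−ln(1 − rB₀/P)/ln(1+r)⌉ = ⌈20.364⌉ = 21 payments; the last is $172.16.
Total paid = 20·$470.68 + $172.16 = $9,585.76.
Total interest = total paid − principal = $9,585.76 − $7,900.00 = $1,685.76.

$1,685.76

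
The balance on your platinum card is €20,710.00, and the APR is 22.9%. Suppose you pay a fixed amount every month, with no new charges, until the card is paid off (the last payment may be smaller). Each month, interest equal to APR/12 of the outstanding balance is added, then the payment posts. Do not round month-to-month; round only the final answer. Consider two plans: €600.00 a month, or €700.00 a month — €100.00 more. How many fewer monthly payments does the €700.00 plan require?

13 fewer payments

Monthly rate r = 22.9%/12 = 1.90833% = 0.0190833.
At €600.00/mo: n = ⌈−ln(1 − rB₀/P)/ln(1+r)⌉ = 57 payments (last €520.41); total interest = total paid − €20,710.00 = €13,410.41.
At €700.00/mo: 44 payments (last €689.77); total interest €10,079.77.
Payments saved = 57 − 44 = 13.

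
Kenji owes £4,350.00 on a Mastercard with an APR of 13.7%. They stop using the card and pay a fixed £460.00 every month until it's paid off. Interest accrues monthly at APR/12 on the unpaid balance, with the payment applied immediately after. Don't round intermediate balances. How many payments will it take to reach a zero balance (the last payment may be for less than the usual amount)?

Monthly rate r = 13.7%/12 = 1.14167% = 0.0114167.
Recurrence: B ← B·(1+r) − £460.00.
Month 1: interest £49.66; balance after payment £3,939.66.
Month 2: interest £44.98; balance after payment £3,524.64.
Closed form: n = −ln(1 − rB₀/P)/ln(1+r) = −ln(0.89204)/ln(1.01142) ≈ 10.064, so the balance reaches zero during payment 11.

11 payments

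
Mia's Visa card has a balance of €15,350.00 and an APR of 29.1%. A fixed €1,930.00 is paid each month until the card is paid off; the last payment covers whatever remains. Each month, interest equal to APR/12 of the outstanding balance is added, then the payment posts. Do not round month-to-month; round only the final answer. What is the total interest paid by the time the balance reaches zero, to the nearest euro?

€1,910

Monthly rate r = 29.1%/12 = 2.425% = 0.02425.
Payoff takes n = ⌈−ln(1 − rB₀/P)/ln(1+r)⌉ = ⌈8.943⌉ = 9 payments; the last is €1,820.39.
Total paid = 8·€1,930.00 + €1,820.39 = €17,260.39.
Total interest = total paid − principal = €17,260.39 − €15,350.00 = €1,910.39.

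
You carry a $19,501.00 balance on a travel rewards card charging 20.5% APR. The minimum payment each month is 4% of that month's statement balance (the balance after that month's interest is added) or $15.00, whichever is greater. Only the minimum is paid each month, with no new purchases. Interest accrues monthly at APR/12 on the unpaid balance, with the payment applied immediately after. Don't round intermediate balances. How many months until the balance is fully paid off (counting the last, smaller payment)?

Monthly rate r = 20.5%/12 = 1.70833% = 0.0170833.
While 4% of the post-interest balance exceeds $15.00, each month B ← (B·(1+r))·(1 − 0.04), i.e. B shrinks by the factor (1+r)·0.96 = 0.9764.
This holds for months 1–167. Entering month 168 the balance is $361.32; 4% of the post-interest balance is now below $15.00, so the flat $15.00 minimum applies from here.
From month 168 a fixed $15.00 at rate r clears $361.32 in 32 more payments. Total: 167 + 32 = 199 months.

199 months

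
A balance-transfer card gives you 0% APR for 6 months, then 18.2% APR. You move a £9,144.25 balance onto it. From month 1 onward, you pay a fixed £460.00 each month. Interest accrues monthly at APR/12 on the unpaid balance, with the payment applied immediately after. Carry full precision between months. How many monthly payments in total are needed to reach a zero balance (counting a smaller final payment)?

Promo months 1–6 at r₀ = 0%/12 = 0; months 7+ at r₁ = 18.2%/12 = 0.0151667.
After month 6 (no interest yet): B = £9,144.25 − 6·£460.00 = £6,384.25.
Then at r₁ with £460.00/mo: n₂ = −ln(1 − r₁·B/P)/ln(1+r₁) ≈ 15.70 → 16 more payments.

22 payments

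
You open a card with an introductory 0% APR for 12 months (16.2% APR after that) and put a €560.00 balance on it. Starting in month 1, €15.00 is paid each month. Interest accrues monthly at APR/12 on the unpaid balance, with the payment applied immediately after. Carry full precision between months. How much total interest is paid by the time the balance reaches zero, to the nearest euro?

€88

Promo months 1–12 at r₀ = 0%/12 = 0; months 13+ at r₁ = 16.2%/12 = 0.0135.
After month 12 (no interest yet): B = €560.00 − 12·€15.00 = €380.00.
Then at r₁ with €15.00/mo: n₂ = −ln(1 − r₁·B/P)/ln(1+r₁) ≈ 31.21 → 32 more payments.
Total paid = 43·€15.00 + €3.20 = €648.20; interest = €648.20 − €560.00 = €88.20.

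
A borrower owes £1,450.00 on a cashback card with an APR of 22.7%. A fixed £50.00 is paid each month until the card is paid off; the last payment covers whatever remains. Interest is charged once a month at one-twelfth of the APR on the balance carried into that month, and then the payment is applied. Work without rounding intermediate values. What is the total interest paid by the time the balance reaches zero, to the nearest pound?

£672

Monthly rate r = 22.7%/12 = 1.89167% = 0.0189167.
Payoff takes n = ⌈−ln(1 − rB₀/P)/ln(1+r)⌉ = ⌈42.442⌉ = 43 payments; the last is £22.22.
Total paid = 42·£50.00 + £22.22 = £2,122.22.
Total interest = total paid − principal = £2,122.22 − £1,450.00 = £672.22.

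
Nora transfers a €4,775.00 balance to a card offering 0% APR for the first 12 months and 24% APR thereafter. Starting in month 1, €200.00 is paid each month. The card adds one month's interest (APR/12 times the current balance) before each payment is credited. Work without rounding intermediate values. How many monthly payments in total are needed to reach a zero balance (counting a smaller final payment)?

Promo months 1–12 at r₀ = 0%/12 = 0; months 13+ at r₁ = 24%/12 = 0.02.
After month 12 (no interest yet): B = €4,775.00 − 12·€200.00 = €2,375.00.
Then at r₁ with €200.00/mo: n₂ = −ln(1 − r₁·B/P)/ln(1+r₁) ≈ 13.69 → 14 more payments.

26 payments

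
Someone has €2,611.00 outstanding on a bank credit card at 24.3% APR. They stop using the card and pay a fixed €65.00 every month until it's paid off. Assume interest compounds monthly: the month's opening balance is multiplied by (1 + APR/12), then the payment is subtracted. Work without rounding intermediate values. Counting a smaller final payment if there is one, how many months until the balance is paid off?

84 months

Monthly rate r = 24.3%/12 = 2.025% = 0.02025.
Recurrence: B ← B·(1+r) − €65.00.
Month 1: interest €52.87; balance after payment €2,598.87.
Month 2: interest €52.63; balance after payment €2,586.50.
Closed form: n = −ln(1 − rB₀/P)/ln(1+r) = −ln(0.18657)/ln(1.02025) ≈ 83.747, so the balance reaches zero during payment 84.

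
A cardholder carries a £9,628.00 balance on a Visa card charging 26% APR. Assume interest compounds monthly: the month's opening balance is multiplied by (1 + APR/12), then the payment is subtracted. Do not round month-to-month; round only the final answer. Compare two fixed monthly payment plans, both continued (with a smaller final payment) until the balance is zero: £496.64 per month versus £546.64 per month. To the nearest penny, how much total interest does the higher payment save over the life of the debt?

Monthly rate r = 26%/12 = 2.16667% = 0.0216667.
At £496.64/mo: n = ⌈−ln(1 − rB₀/P)/ln(1+r)⌉ = 26 payments (last £207.67); total interest = total paid − £9,628.00 = £2,995.67.
At £546.64/mo: 23 payments (last £232.73); total interest £2,630.81.
Interest saved = £2,995.67 − £2,630.81 = £364.86.

£364.86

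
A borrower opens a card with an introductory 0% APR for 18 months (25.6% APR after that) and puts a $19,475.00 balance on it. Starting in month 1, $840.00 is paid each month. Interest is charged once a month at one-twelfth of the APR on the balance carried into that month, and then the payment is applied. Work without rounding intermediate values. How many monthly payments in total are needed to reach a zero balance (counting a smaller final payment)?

24 payments

Promo months 1–18 at r₀ = 0%/12 = 0; months 19+ at r₁ = 25.6%/12 = 0.0213333.
After month 18 (no interest yet): B = $19,475.00 − 18·$840.00 = $4,355.00.
Then at r₁ with $840.00/mo: n₂ = −ln(1 − r₁·B/P)/ln(1+r₁) ≈ 5.55 → 6 more payments.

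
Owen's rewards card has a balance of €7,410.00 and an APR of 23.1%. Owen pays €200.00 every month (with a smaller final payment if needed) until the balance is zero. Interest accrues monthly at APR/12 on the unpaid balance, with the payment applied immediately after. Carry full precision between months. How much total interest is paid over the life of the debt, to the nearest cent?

€5,691.75

Monthly rate r = 23.1%/12 = 1.925% = 0.01925.
Payoff takes n = ⌈−ln(1 − rB₀/P)/ln(1+r)⌉ = ⌈65.506⌉ = 66 payments; the last is €101.75.
Total paid = 65·€200.00 + €101.75 = €13,101.75.
Total interest = total paid − principal = €13,101.75 − €7,410.00 = €5,691.75.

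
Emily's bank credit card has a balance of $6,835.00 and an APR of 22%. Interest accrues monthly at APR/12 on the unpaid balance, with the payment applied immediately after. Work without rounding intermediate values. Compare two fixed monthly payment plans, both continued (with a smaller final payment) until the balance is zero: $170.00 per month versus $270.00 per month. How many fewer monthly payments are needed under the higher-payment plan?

39 fewer payments

Monthly rate r = 22%/12 = 1.83333% = 0.0183333.
At $170.00/mo: n = ⌈−ln(1 − rB₀/P)/ln(1+r)⌉ = 74 payments (last $92.07); total interest = total paid − $6,835.00 = $5,667.07.
At $270.00/mo: 35 payments (last $91.63); total interest $2,436.63.
Payments saved = 74 − 35 = 39.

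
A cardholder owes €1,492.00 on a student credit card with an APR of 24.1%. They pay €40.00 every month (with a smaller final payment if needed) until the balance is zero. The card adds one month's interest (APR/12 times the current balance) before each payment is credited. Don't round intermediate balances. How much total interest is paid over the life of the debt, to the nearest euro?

€1,290

Monthly rate r = 24.1%/12 = 2.00833% = 0.0200833.
Payoff takes n = ⌈−ln(1 − rB₀/P)/ln(1+r)⌉ = ⌈69.539⌉ = 70 payments; the last is €21.65.
Total paid = 69·€40.00 + €21.65 = €2,781.65.
Total interest = total paid − principal = €2,781.65 − €1,492.00 = €1,289.65.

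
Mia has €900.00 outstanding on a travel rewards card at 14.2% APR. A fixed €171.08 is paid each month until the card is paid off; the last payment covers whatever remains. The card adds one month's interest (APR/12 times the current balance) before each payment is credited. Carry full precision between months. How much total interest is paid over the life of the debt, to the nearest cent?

€34.97

Monthly rate r = 14.2%/12 = 1.18333% = 0.0118333.
Payoff takes n = ⌈−ln(1 − rB₀/P)/ln(1+r)⌉ = ⌈5.464⌉ = 6 payments; the last is €79.57.
Total paid = 5·€171.08 + €79.57 = €934.97.
Total interest = total paid − principal = €934.97 − €900.00 = €34.97.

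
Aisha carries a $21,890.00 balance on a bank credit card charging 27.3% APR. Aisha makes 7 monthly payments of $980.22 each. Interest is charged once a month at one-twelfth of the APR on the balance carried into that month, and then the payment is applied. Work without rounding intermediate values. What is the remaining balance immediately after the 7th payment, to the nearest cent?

$18,275.12

Monthly rate r = 27.3%/12 = 2.275% = 0.02275.
Each month: B ← B·(1+r) − $980.22.
Month 1: interest $498.00; balance after payment $21,407.78.
Month 2: interest $487.03; balance after payment $20,914.58.
Month 3: interest $475.81; balance after payment $20,410.17.
Month 4: interest $464.33; balance after payment $19,894.28.
Month 5: interest $452.59; balance after payment $19,366.66.
Month 6: interest $440.59; balance after payment $18,827.03.
Month 7: interest $428.31; balance after payment $18,275.12.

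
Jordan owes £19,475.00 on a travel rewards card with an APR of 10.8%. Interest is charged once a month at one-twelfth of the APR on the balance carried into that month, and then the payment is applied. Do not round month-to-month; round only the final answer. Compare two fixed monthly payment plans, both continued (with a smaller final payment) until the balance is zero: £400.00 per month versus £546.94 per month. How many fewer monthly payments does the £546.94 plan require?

21 fewer payments

Monthly rate r = 10.8%/12 = 0.9% = 0.009.
At £400.00/mo: n = ⌈−ln(1 − rB₀/P)/ln(1+r)⌉ = 65 payments (last £141.65); total interest = total paid − £19,475.00 = £6,266.65.
At £546.94/mo: 44 payments (last £66.02); total interest £4,109.44.
Payments saved = 65 − 44 = 21.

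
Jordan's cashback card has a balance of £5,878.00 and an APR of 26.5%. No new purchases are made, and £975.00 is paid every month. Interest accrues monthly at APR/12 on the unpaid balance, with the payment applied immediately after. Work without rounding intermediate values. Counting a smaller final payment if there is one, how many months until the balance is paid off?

7 months

Monthly rate r = 26.5%/12 = 2.20833% = 0.0220833.
Recurrence: B ← B·(1+r) − £975.00.
Month 1: interest £129.81; balance after payment £5,032.81.
Month 2: interest £111.14; balance after payment £4,168.95.
Closed form: n = −ln(1 − rB₀/P)/ln(1+r) = −ln(0.86687)/ln(1.02208) ≈ 6.541, so the balance reaches zero during payment 7.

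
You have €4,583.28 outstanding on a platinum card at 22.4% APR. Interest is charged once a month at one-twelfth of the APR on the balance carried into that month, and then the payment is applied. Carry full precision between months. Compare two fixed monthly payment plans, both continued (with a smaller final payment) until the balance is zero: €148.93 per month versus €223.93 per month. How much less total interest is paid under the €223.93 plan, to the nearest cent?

€1,052.05

Monthly rate r = 22.4%/12 = 1.86667% = 0.0186667.
At €148.93/mo: n = ⌈−ln(1 − rB₀/P)/ln(1+r)⌉ = 47 payments (last €29.60); total interest = total paid − €4,583.28 = €2,297.10.
At €223.93/mo: 27 payments (last €6.15); total interest €1,245.05.
Interest saved = €2,297.10 − €1,245.05 = €1,052.05.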